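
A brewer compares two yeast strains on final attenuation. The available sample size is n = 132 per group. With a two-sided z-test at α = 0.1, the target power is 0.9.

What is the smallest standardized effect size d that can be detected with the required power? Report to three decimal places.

Need Φ(δ − 1.645) = 0.9, so δ = 1.645 + 1.282 = 2.926.
(Lower-tail contribution to power is negligible for δ > 0.)
δ = d·√(n/2) ⇒ d = δ/√(n/2) = 2.926/√(132/2) = 0.3602.

d ≈ 0.360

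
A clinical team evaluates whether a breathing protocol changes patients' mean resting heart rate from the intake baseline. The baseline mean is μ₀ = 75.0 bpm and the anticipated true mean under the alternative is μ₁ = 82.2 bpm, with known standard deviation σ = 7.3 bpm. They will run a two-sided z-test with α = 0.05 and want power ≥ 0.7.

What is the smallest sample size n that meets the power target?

Standardized effect: d = |μ₁ − μ₀| / σ = |82.2 − 75.0| / 7.3 = 0.9863
For power 0.7 need Φ(δ − z_{0.025}) = 0.7, so δ = z_{0.025} + z_{0.30} = 1.960 + 0.524 = 2.484.
(For δ > 0 the lower-tail rejection region contributes negligibly to power, so the one-term inversion is standard.)
δ = d·√n ⇒ n = (δ/d)² = (2.484 / 0.9863)² = 6.34.
Round up to the next whole unit.

n = 7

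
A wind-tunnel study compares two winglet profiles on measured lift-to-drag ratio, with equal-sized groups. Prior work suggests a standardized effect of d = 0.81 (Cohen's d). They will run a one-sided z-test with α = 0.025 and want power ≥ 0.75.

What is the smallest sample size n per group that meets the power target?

For power 0.75 need Φ(δ − z_{0.025}) = 0.75, so δ = z_{0.025} + z_{0.25} = 1.960 + 0.674 = 2.634.
δ = d·√(n/2) ⇒ n = 2(δ/d)² = 2 × (2.634 / 0.81)² = 21.16.
Round up to the next whole unit.

n = 22 per group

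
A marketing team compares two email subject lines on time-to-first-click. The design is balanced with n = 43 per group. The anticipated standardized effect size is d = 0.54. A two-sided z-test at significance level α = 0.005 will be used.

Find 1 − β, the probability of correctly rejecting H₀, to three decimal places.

Power ≈ 0.381

Noncentrality parameter: δ = d·√(n/2) = 0.54 × √(43/2) = 2.5039
Two-sided α = 0.005 → critical value z_{0.0025} = 2.807.
Power = Φ(δ − 2.807) + Φ(−δ − 2.807) = Φ(-0.303) + Φ(-5.311) = 0.3809 + 0.0000 = 0.3809.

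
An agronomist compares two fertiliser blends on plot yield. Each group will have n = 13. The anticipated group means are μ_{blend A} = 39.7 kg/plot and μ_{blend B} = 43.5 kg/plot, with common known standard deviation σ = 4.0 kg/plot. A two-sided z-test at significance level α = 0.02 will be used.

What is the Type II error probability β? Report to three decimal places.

Standardized effect: d = |μ_{blend A} − μ_{blend B}| / σ = |39.7 − 43.5| / 4.0 = 0.9500
Noncentrality parameter: δ = d·√(n/2) = 0.9500 × √(13/2) = 2.4220
Critical value for a two-sided test at α = 0.02: z_{α/2} = 2.326.
Power = Φ(δ − 2.326) + Φ(−δ − 2.326) = Φ(0.096) + Φ(-4.748) = 0.5381 + 0.0000 = 0.5381.
Type II error: β = 1 − power = 1 − 0.5381 = 0.4619.

β ≈ 0.462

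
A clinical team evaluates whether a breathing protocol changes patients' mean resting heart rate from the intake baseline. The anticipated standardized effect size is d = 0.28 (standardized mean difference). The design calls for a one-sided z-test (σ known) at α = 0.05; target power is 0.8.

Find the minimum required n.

Set Φ(δ − 1.645) = 0.8; then δ − 1.645 = Φ⁻¹(0.8) = 0.842, giving δ = 2.486.
δ = d·√n ⇒ n = (δ/d)² = (2.486 / 0.28)² = 78.86.
Rounding up, n = 79.

n = 79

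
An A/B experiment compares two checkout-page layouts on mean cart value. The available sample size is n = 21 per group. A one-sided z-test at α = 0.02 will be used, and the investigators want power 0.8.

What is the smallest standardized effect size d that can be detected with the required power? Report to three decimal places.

Need Φ(δ − 2.054) = 0.8, so δ = 2.054 + 0.842 = 2.895.
δ = d·√(n/2) ⇒ d = δ/√(n/2) = 2.895/√(21/2) = 0.8935.

d ≈ 0.894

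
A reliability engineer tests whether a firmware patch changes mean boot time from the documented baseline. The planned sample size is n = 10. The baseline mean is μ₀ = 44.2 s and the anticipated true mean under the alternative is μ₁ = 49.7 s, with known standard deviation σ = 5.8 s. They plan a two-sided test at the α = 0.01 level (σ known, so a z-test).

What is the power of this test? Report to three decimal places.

Standardized effect: d = |μ₁ − μ₀| / σ = |49.7 − 44.2| / 5.8 = 0.9483
Noncentrality parameter: δ = d·√n = 0.9483 × √10 = 2.9987
Critical value for a two-sided test at α = 0.01: z_{α/2} = 2.576.
Power = Φ(δ − 2.576) + Φ(−δ − 2.576) = Φ(0.423) + Φ(-5.575) = 0.6638 + 0.0000 = 0.6638.

Power ≈ 0.664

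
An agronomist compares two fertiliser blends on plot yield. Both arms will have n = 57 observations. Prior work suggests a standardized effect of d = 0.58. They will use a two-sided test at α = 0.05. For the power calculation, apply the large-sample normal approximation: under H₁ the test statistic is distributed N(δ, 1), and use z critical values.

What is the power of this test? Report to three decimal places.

Noncentrality parameter: δ = d·√(n/2) = 0.58 × √(57/2) = 3.0964
Critical value for a two-sided test at α = 0.05: z_{α/2} = 1.960.
Power = Φ(δ − 1.960) + Φ(−δ − 1.960) = Φ(1.136) + Φ(-5.056) = 0.8721 + 0.0000 = 0.8721.

Power ≈ 0.872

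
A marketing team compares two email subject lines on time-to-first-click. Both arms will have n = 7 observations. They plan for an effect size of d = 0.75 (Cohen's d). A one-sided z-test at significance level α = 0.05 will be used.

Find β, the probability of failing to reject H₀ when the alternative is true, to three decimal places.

β ≈ 0.596

Noncentrality parameter: δ = d·√(n/2) = 0.75 × √(7/2) = 1.4031
One-sided α = 0.05 → critical value z_{0.05} = 1.645.
Power = Φ(δ − 1.645) = Φ(-0.242) = 0.4045.
Type II error: β = 1 − power = 1 − 0.4045 = 0.5955.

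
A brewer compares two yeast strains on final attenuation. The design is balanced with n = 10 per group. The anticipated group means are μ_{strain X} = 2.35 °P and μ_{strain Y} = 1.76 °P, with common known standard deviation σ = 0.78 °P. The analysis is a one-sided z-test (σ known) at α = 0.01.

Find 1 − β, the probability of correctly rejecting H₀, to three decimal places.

Power ≈ 0.263

Standardized effect: d = |μ_{strain X} − μ_{strain Y}| / σ = |2.35 − 1.76| / 0.78 = 0.7564
Noncentrality parameter: δ = d·√(n/2) = 0.7564 × √(10/2) = 1.6914
Critical value for a one-sided test at α = 0.01: z_α = 2.326.
Power = Φ(δ − 2.326) = Φ(-0.635) = 0.2627.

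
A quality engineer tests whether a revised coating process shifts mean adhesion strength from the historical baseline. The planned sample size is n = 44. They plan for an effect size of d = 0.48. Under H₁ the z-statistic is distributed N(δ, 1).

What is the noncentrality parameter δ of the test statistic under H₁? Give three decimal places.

δ ≈ 3.184

The noncentrality parameter scales effect size by the design's sample-size factor: δ = d·√n = 0.48 × √44 = 3.1840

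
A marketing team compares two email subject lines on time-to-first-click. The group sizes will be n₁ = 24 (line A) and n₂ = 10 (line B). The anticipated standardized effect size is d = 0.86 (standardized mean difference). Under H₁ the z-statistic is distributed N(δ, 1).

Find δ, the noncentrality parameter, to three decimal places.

δ ≈ 2.285

The noncentrality parameter scales effect size by the design's sample-size factor: δ = d / √(1/n₁ + 1/n₂) = 0.86 / √(1/24 + 1/10) = 2.2849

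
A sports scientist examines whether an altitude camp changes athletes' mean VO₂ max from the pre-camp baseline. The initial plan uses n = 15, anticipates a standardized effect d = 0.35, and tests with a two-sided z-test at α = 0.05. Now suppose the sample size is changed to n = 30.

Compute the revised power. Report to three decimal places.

With n = 30: δ = d·√n = 0.35 × √30 = 1.9170. Critical value z_{0.025} = 1.960.
Revised power = Φ(δ − 1.960) + Φ(−δ − 1.960) = Φ(-0.043) + Φ(-3.877) = 0.4829 + 0.0001 = 0.4829.

Power ≈ 0.483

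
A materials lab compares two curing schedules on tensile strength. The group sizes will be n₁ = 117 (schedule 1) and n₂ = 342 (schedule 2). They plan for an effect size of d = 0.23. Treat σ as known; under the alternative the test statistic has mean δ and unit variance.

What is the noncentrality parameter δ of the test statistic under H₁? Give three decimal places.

The noncentrality parameter scales effect size by the design's sample-size factor: δ = d / √(1/n₁ + 1/n₂) = 0.23 / √(1/117 + 1/342) = 2.1475

δ ≈ 2.147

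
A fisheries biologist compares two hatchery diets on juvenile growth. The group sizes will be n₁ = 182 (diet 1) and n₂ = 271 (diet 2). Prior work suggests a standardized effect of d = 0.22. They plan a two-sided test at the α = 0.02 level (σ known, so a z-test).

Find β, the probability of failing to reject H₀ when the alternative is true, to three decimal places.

Noncentrality parameter: δ = d / √(1/n₁ + 1/n₂) = 0.22 / √(1/182 + 1/271) = 2.2956
Critical value for a two-sided test at α = 0.02: z_{α/2} = 2.326.
Power = Φ(δ − 2.326) + Φ(−δ − 2.326) = Φ(-0.031) + Φ(-4.622) = 0.4877 + 0.0000 = 0.4877.
Type II error: β = 1 − power = 1 − 0.4877 = 0.5123.

β ≈ 0.512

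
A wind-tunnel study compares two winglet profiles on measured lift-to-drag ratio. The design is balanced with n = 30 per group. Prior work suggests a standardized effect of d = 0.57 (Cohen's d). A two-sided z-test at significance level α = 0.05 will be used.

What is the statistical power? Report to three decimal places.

Noncentrality parameter: λ = d·√(n/2) = 0.57 × √(30/2) = 2.2076
Two-sided α = 0.05 → critical value z_{0.025} = 1.960.
Power = Φ(λ − 1.960) + Φ(−λ − 1.960) = Φ(0.248) + Φ(-4.168) = 0.5978 + 0.0000 = 0.5978.

Power ≈ 0.598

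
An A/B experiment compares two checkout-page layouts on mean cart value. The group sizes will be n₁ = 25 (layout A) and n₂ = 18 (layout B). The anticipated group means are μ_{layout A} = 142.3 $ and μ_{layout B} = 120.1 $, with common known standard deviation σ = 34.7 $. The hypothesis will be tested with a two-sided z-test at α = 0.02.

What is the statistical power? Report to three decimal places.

Power ≈ 0.399

Standardized effect: d = |μ_{layout A} − μ_{layout B}| / σ = |142.3 − 120.1| / 34.7 = 0.6398
Noncentrality parameter: δ = d / √(1/n₁ + 1/n₂) = 0.6398 / √(1/25 + 1/18) = 2.0696
Critical value for a two-sided test at α = 0.02: z_{α/2} = 2.326.
Power = Φ(δ − 2.326) + Φ(−δ − 2.326) = Φ(-0.257) + Φ(-4.396) = 0.3987 + 0.0000 = 0.3987.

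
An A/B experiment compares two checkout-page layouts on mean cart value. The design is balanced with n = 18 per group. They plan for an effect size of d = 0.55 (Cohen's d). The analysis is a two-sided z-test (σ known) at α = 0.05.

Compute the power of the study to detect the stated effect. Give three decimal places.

Power ≈ 0.378

Noncentrality parameter: δ = d·√(n/2) = 0.55 × √(18/2) = 1.6500
Two-sided α = 0.05 → critical value z_{0.025} = 1.960.
Power = Φ(δ − 1.960) + Φ(−δ − 1.960) = Φ(-0.310) + Φ(-3.610) = 0.3783 + 0.0002 = 0.3784.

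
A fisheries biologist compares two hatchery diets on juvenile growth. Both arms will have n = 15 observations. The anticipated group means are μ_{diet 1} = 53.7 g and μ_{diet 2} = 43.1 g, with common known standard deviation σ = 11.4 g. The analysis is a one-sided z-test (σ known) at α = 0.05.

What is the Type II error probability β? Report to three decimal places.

β ≈ 0.184

Standardized effect: d = |μ_{diet 1} − μ_{diet 2}| / σ = |53.7 − 43.1| / 11.4 = 0.9298
Noncentrality parameter: δ = d·√(n/2) = 0.9298 × √(15/2) = 2.5464
Critical value for a one-sided test at α = 0.05: z_α = 1.645.
Power = P(Z > 1.645 − δ) = Φ(0.902) = 0.8164.
Type II error: β = 1 − power = 1 − 0.8164 = 0.1836.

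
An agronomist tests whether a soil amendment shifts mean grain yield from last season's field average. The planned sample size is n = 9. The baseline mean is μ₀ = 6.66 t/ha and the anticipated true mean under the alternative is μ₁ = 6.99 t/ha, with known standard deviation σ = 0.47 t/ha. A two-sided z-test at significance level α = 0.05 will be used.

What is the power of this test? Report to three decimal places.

Standardized effect: d = |μ₁ − μ₀| / σ = |6.99 − 6.66| / 0.47 = 0.7021
Noncentrality parameter: δ = d·√n = 0.7021 × √9 = 2.1064
Critical value for a two-sided test at α = 0.05: z_{α/2} = 1.960.
Power = Φ(δ − 1.960) + Φ(−δ − 1.960) = Φ(0.146) + Φ(-4.066) = 0.5582 + 0.0000 = 0.5582.

Power ≈ 0.558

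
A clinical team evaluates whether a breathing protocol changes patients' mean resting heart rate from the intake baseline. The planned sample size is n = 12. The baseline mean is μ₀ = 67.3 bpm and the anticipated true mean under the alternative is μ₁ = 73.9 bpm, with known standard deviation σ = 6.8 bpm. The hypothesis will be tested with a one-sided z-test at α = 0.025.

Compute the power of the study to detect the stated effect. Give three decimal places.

Standardized effect: d = |μ₁ − μ₀| / σ = |73.9 − 67.3| / 6.8 = 0.9706
Noncentrality parameter: δ = d·√n = 0.9706 × √12 = 3.3622
One-sided α = 0.025 → critical value z_{0.025} = 1.960.
Power = Φ(δ − 1.960) = Φ(1.402) = 0.9196.

Power ≈ 0.920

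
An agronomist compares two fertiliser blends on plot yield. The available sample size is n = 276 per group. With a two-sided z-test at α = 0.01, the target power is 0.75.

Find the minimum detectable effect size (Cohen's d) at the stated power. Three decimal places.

d ≈ 0.277

Required noncentrality: δ = z_{0.005} + z_{0.25} = 2.576 + 0.674 = 3.250.
(The second rejection-region term Φ(−δ − z_{α/2}) is negligible and dropped.)
δ = d·√(n/2) ⇒ d = δ/√(n/2) = 3.250/√(276/2) = 0.2767.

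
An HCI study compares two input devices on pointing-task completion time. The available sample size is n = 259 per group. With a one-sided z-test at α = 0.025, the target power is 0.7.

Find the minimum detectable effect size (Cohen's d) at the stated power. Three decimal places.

Need Φ(δ − 1.960) = 0.7, so δ = 1.960 + 0.524 = 2.484.
δ = d·√(n/2) ⇒ d = δ/√(n/2) = 2.484/√(259/2) = 0.2183.

d ≈ 0.218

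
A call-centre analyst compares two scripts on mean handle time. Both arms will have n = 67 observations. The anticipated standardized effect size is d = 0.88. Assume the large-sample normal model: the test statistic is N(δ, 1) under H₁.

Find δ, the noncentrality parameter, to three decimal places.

δ = d·√(n/2) = 0.88 × √(67/2) = 5.0934

δ ≈ 5.093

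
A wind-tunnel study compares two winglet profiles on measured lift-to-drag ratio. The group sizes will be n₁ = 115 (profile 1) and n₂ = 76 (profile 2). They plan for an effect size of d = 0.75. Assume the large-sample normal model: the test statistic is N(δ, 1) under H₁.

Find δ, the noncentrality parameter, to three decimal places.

δ ≈ 5.073

The noncentrality parameter scales effect size by the design's sample-size factor: δ = d / √(1/n₁ + 1/n₂) = 0.75 / √(1/115 + 1/76) = 5.0734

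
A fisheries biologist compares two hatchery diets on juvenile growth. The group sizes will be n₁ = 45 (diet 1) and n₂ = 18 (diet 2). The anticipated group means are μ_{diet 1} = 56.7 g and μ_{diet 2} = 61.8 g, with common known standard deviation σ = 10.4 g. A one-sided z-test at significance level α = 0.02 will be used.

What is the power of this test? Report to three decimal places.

Standardized effect: d = |μ_{diet 1} − μ_{diet 2}| / σ = |56.7 − 61.8| / 10.4 = 0.4904
Noncentrality parameter: δ = d / √(1/n₁ + 1/n₂) = 0.4904 / √(1/45 + 1/18) = 1.7584
One-sided α = 0.02 → critical value z_{0.02} = 2.054.
Power = P(Z > 2.054 − δ) = Φ(-0.295) = 0.3839.

Power ≈ 0.384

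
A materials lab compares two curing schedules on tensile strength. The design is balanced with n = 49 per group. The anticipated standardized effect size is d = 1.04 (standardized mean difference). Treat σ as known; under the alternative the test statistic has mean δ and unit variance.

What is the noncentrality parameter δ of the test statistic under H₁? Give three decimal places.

The noncentrality parameter scales effect size by the design's sample-size factor: δ = d·√(n/2) = 1.04 × √(49/2) = 5.1477

δ ≈ 5.148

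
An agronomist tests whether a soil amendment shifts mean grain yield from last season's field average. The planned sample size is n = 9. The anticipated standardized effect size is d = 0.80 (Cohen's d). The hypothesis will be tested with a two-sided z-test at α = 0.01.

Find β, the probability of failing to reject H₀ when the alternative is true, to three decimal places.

Noncentrality parameter: δ = d·√n = 0.80 × √9 = 2.4000
Two-sided α = 0.01 → critical value z_{0.005} = 2.576.
Power = Φ(δ − 2.576) + Φ(−δ − 2.576) = Φ(-0.176) + Φ(-4.976) = 0.4302 + 0.0000 = 0.4302.
Type II error: β = 1 − power = 1 − 0.4302 = 0.5698.

β ≈ 0.570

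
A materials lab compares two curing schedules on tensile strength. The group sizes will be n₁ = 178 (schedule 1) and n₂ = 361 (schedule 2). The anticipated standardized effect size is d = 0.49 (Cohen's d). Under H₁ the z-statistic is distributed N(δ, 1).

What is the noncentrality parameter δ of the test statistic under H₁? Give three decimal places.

δ ≈ 5.350

δ = d / √(1/n₁ + 1/n₂) = 0.49 / √(1/178 + 1/361) = 5.3501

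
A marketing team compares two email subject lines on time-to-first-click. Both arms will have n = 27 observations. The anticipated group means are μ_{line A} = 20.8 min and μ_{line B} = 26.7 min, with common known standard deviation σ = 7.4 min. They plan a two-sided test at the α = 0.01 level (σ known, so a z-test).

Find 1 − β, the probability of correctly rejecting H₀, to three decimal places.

Standardized effect: d = |μ_{line A} − μ_{line B}| / σ = |20.8 − 26.7| / 7.4 = 0.7973
Noncentrality parameter: δ = d·√(n/2) = 0.7973 × √(27/2) = 2.9295
Two-sided α = 0.01 → critical value z_{0.005} = 2.576.
Power = Φ(δ − 2.576) + Φ(−δ − 2.576) = Φ(0.354) + Φ(-5.505) = 0.6382 + 0.0000 = 0.6382.

Power ≈ 0.638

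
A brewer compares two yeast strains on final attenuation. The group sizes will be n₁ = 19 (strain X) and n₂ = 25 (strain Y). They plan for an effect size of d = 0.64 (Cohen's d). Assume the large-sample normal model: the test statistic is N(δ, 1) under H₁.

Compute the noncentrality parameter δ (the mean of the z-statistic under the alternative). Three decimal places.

The noncentrality parameter scales effect size by the design's sample-size factor: δ = d / √(1/n₁ + 1/n₂) = 0.64 / √(1/19 + 1/25) = 2.1028

δ ≈ 2.103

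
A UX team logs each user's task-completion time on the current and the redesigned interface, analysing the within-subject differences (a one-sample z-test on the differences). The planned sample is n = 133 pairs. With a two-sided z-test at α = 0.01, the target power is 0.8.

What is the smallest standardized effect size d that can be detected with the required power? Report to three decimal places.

d ≈ 0.296

Required noncentrality: δ = z_{0.005} + z_{0.20} = 2.576 + 0.842 = 3.417.
(Lower-tail contribution to power is negligible for δ > 0.)
δ = d·√n ⇒ d = δ/√n = 3.417/√133 = 0.2963.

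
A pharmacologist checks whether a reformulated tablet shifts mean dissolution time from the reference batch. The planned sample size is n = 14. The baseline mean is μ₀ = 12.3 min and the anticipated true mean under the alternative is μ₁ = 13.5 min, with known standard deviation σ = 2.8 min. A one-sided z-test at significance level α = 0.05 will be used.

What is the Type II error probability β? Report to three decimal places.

β ≈ 0.516

Standardized effect: d = |μ₁ − μ₀| / σ = |13.5 − 12.3| / 2.8 = 0.4286
Noncentrality parameter: δ = d·√n = 0.4286 × √14 = 1.6036
Critical value for a one-sided test at α = 0.05: z_α = 1.645.
Power = Φ(δ − 1.645) = Φ(-0.041) = 0.4835.
Type II error: β = 1 − power = 1 − 0.4835 = 0.5165.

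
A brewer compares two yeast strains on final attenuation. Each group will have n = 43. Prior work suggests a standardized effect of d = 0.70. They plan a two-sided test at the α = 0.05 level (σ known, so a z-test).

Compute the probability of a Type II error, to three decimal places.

β ≈ 0.099

Noncentrality parameter: δ = d·√(n/2) = 0.70 × √(43/2) = 3.2458
Critical value for a two-sided test at α = 0.05: z_{α/2} = 1.960.
Power = Φ(δ − 1.960) + Φ(−δ − 1.960) = Φ(1.286) + Φ(-5.206) = 0.9007 + 0.0000 = 0.9007.
Type II error: β = 1 − power = 1 − 0.9007 = 0.0993.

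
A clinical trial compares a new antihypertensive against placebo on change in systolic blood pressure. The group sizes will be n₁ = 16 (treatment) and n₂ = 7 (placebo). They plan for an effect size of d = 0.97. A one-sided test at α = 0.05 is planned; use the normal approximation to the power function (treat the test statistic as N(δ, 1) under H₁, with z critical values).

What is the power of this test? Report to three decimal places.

Noncentrality parameter: δ = d / √(1/n₁ + 1/n₂) = 0.97 / √(1/16 + 1/7) = 2.1405
Critical value for a one-sided test at α = 0.05: z_α = 1.645.
Power = Φ(δ − 1.645) = Φ(0.496) = 0.6899.

Power ≈ 0.690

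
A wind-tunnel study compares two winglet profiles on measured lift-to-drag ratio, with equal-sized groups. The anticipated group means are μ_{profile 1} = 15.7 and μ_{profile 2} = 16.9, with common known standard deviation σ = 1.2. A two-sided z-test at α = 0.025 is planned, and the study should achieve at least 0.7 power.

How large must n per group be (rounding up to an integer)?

n = 16 per group

Standardized effect: d = |μ_{profile 1} − μ_{profile 2}| / σ = |15.7 − 16.9| / 1.2 = 1.0000
For power 0.7 need Φ(δ − z_{0.0125}) = 0.7, so δ = z_{0.0125} + z_{0.30} = 2.241 + 0.524 = 2.766.
(Ignoring the negligible lower-tail rejection probability gives the usual closed-form inversion.)
δ = d·√(n/2) ⇒ n = 2(δ/d)² = 2 × (2.766 / 1.0000)² = 15.30.
Rounding up, n = 16 per group.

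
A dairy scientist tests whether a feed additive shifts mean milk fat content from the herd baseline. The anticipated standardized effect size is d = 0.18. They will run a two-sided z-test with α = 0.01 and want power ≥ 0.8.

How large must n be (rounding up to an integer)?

n = 361

Set Φ(δ − 2.576) = 0.8; then δ − 2.576 = Φ⁻¹(0.8) = 0.842, giving δ = 3.417.
(Ignoring the negligible lower-tail rejection probability gives the usual closed-form inversion.)
δ = d·√n ⇒ n = (δ/d)² = (3.417 / 0.18)² = 360.46.
Rounding up, n = 361.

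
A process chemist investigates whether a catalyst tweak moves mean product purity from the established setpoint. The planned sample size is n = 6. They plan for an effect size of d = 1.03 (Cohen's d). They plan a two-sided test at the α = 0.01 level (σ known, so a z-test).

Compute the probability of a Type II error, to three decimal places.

Noncentrality parameter: δ = d·√n = 1.03 × √6 = 2.5230
Critical value for a two-sided test at α = 0.01: z_{α/2} = 2.576.
Power = Φ(δ − 2.576) + Φ(−δ − 2.576) = Φ(-0.053) + Φ(-5.099) = 0.4789 + 0.0000 = 0.4789.
Type II error: β = 1 − power = 1 − 0.4789 = 0.5211.

β ≈ 0.521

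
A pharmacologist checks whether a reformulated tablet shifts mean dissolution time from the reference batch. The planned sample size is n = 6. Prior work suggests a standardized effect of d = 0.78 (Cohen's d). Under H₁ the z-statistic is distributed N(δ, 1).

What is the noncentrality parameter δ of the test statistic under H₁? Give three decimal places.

δ ≈ 1.911

The noncentrality parameter scales effect size by the design's sample-size factor: δ = d·√n = 0.78 × √6 = 1.9106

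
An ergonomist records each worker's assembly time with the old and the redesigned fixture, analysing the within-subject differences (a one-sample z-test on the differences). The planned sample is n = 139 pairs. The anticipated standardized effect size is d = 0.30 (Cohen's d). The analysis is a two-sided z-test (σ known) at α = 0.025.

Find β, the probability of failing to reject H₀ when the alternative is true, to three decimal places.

Noncentrality parameter: δ = d·√n = 0.30 × √139 = 3.5369
Critical value for a two-sided test at α = 0.025: z_{α/2} = 2.241.
Power = Φ(δ − 2.241) + Φ(−δ − 2.241) = Φ(1.296) + Φ(-5.778) = 0.9024 + 0.0000 = 0.9024.
Type II error: β = 1 − power = 1 − 0.9024 = 0.0976.

β ≈ 0.098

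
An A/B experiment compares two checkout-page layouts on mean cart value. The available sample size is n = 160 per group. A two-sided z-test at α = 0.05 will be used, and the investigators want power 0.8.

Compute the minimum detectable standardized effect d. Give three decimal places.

Required noncentrality: δ = z_{0.025} + z_{0.20} = 1.960 + 0.842 = 2.802.
(Lower-tail contribution to power is negligible for δ > 0.)
δ = d·√(n/2) ⇒ d = δ/√(n/2) = 2.802/√(160/2) = 0.3132.

d ≈ 0.313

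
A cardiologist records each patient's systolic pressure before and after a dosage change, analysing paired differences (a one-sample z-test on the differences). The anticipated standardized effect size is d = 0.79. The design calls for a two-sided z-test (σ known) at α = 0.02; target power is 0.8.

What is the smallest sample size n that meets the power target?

n = 17

Set Φ(δ − 2.326) = 0.8; then δ − 2.326 = Φ⁻¹(0.8) = 0.842, giving δ = 3.168.
(Ignoring the negligible lower-tail rejection probability gives the usual closed-form inversion.)
δ = d·√n ⇒ n = (δ/d)² = (3.168 / 0.79)² = 16.08.
Round up to the next whole unit.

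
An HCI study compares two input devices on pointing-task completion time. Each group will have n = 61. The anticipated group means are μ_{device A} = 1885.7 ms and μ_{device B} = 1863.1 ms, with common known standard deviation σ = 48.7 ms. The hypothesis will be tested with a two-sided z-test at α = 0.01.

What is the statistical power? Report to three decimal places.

Standardized effect: d = |μ_{device A} − μ_{device B}| / σ = |1885.7 − 1863.1| / 48.7 = 0.4641
Noncentrality parameter: δ = d·√(n/2) = 0.4641 × √(61/2) = 2.5629
Critical value for a two-sided test at α = 0.01: z_{α/2} = 2.576.
Power = Φ(δ − 2.576) + Φ(−δ − 2.576) = Φ(-0.013) + Φ(-5.139) = 0.4948 + 0.0000 = 0.4948.

Power ≈ 0.495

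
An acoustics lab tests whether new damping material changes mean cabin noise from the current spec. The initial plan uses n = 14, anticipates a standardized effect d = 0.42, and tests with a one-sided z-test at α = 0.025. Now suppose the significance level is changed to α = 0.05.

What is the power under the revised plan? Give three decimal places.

Power ≈ 0.471

δ = d·√n = 0.42 × √14 = 1.5715 (unchanged). New critical value: z_{0.05} = 1.645.
Revised power = P(Z > 1.645 − δ) = Φ(-0.073) = 0.4708.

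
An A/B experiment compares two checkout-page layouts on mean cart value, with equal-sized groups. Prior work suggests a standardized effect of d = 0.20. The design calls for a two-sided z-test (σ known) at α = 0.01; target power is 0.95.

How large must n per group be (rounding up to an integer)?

For power 0.95 need Φ(δ − z_{0.005}) = 0.95, so δ = z_{0.005} + z_{0.05} = 2.576 + 1.645 = 4.221.
(The Φ(−δ − z_{α/2}) term is vanishingly small for δ > 0 and is dropped in the standard sample-size formula.)
δ = d·√(n/2) ⇒ n = 2(δ/d)² = 2 × (4.221 / 0.20)² = 890.71.
Rounding up, n = 891 per group.

n = 891 per group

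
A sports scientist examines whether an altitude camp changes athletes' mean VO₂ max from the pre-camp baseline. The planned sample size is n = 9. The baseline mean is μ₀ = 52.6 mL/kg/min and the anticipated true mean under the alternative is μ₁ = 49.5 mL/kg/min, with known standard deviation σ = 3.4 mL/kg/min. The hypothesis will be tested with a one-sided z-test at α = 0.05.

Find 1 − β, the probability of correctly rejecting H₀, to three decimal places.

Standardized effect: d = |μ₁ − μ₀| / σ = |49.5 − 52.6| / 3.4 = 0.9118
Noncentrality parameter: δ = d·√n = 0.9118 × √9 = 2.7353
One-sided α = 0.05 → critical value z_{0.05} = 1.645.
Power = Φ(δ − 1.645) = Φ(1.090) = 0.8622.

Power ≈ 0.862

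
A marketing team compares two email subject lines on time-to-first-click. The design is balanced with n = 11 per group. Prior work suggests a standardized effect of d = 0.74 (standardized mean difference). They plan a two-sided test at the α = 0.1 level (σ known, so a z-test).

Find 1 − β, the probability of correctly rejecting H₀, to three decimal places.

Noncentrality parameter: δ = d·√(n/2) = 0.74 × √(11/2) = 1.7355
Critical value for a two-sided test at α = 0.1: z_{α/2} = 1.645.
Power = Φ(δ − 1.645) + Φ(−δ − 1.645) = Φ(0.091) + Φ(-3.380) = 0.5361 + 0.0004 = 0.5365.

Power ≈ 0.536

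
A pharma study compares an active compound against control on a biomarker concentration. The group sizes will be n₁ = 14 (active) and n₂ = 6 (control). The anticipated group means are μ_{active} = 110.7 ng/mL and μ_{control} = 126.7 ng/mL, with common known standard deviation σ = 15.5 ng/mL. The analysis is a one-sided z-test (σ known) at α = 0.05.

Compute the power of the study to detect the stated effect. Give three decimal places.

Standardized effect: d = |μ_{active} − μ_{control}| / σ = |110.7 − 126.7| / 15.5 = 1.0323
Noncentrality parameter: δ = d / √(1/n₁ + 1/n₂) = 1.0323 / √(1/14 + 1/6) = 2.1155
One-sided α = 0.05 → critical value z_{0.05} = 1.645.
Power = P(Z > 1.645 − δ) = Φ(0.471) = 0.6811.

Power ≈ 0.681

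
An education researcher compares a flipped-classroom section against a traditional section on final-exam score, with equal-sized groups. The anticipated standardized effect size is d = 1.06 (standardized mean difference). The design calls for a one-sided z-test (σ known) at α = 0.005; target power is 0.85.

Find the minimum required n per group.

For power 0.85 need Φ(δ − z_{0.005}) = 0.85, so δ = z_{0.005} + z_{0.15} = 2.576 + 1.036 = 3.612.
δ = d·√(n/2) ⇒ n = 2(δ/d)² = 2 × (3.612 / 1.06)² = 23.23.
Round up to the next whole unit.

n = 24 per group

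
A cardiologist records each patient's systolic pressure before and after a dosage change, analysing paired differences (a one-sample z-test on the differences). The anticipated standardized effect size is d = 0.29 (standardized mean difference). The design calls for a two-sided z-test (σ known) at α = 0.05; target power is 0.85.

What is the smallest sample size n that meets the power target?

n = 107

For power 0.85 need Φ(δ − z_{0.025}) = 0.85, so δ = z_{0.025} + z_{0.15} = 1.960 + 1.036 = 2.996.
(The Φ(−δ − z_{α/2}) term is vanishingly small for δ > 0 and is dropped in the standard sample-size formula.)
δ = d·√n ⇒ n = (δ/d)² = (2.996 / 0.29)² = 106.76.
Round up to the next whole unit.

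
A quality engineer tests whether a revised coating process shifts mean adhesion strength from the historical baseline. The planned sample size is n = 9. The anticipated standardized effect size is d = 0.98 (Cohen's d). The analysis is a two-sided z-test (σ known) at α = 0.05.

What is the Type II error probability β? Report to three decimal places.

β ≈ 0.164

Noncentrality parameter: δ = d·√n = 0.98 × √9 = 2.9400
Two-sided α = 0.05 → critical value z_{0.025} = 1.960.
Power = Φ(δ − 1.960) + Φ(−δ − 1.960) = Φ(0.980) + Φ(-4.900) = 0.8365 + 0.0000 = 0.8365.
Type II error: β = 1 − power = 1 − 0.8365 = 0.1635.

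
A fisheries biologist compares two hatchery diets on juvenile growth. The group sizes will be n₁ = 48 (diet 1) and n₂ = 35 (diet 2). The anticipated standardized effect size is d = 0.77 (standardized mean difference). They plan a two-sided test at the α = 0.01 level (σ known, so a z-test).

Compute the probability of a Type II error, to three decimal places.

β ≈ 0.187

Noncentrality parameter: δ = d / √(1/n₁ + 1/n₂) = 0.77 / √(1/48 + 1/35) = 3.4642
Critical value for a two-sided test at α = 0.01: z_{α/2} = 2.576.
Power = Φ(δ − 2.576) + Φ(−δ − 2.576) = Φ(0.888) + Φ(-6.040) = 0.8128 + 0.0000 = 0.8128.
Type II error: β = 1 − power = 1 − 0.8128 = 0.1872.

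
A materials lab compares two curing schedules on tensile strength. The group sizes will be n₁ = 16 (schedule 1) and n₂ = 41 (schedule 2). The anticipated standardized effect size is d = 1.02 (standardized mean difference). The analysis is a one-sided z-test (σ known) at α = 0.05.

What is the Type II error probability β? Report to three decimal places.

β ≈ 0.035

Noncentrality parameter: δ = d / √(1/n₁ + 1/n₂) = 1.02 / √(1/16 + 1/41) = 3.4603
One-sided α = 0.05 → critical value z_{0.05} = 1.645.
Power = Φ(δ − 1.645) = Φ(1.815) = 0.9653.
Type II error: β = 1 − power = 1 − 0.9653 = 0.0347.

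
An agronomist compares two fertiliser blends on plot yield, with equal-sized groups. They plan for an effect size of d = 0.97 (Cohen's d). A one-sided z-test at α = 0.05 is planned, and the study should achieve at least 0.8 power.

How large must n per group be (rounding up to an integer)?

n = 14 per group

Set Φ(δ − 1.645) = 0.8; then δ − 1.645 = Φ⁻¹(0.8) = 0.842, giving δ = 2.486.
δ = d·√(n/2) ⇒ n = 2(δ/d)² = 2 × (2.486 / 0.97)² = 13.14.
Round up to the next whole unit.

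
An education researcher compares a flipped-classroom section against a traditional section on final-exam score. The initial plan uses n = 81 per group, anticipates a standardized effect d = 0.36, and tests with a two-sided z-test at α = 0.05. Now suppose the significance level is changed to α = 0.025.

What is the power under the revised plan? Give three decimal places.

δ = d·√(n/2) = 0.36 × √(81/2) = 2.2910 (unchanged). New critical value: z_{0.0125} = 2.241.
Revised power = Φ(δ − 2.241) + Φ(−δ − 2.241) = Φ(0.050) + Φ(-4.532) = 0.5198 + 0.0000 = 0.5198.

Power ≈ 0.520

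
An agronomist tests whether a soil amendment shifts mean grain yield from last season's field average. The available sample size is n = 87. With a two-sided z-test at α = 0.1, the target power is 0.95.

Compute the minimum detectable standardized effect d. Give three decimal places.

d ≈ 0.353

Required noncentrality: δ = z_{0.05} + z_{0.05} = 1.645 + 1.645 = 3.290.
(The second rejection-region term Φ(−δ − z_{α/2}) is negligible and dropped.)
δ = d·√n ⇒ d = δ/√n = 3.290/√87 = 0.3527.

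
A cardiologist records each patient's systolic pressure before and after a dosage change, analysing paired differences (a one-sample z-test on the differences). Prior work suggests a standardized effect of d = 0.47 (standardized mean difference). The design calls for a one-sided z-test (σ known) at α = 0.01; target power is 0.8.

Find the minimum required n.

n = 46

Set Φ(δ − 2.326) = 0.8; then δ − 2.326 = Φ⁻¹(0.8) = 0.842, giving δ = 3.168.
δ = d·√n ⇒ n = (δ/d)² = (3.168 / 0.47)² = 45.43.
Rounding up, n = 46.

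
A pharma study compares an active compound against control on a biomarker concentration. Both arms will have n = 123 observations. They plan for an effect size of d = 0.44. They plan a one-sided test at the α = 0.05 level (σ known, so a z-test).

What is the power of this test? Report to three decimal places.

Noncentrality parameter: δ = d·√(n/2) = 0.44 × √(123/2) = 3.4506
Critical value for a one-sided test at α = 0.05: z_α = 1.645.
Power = Φ(δ − 1.645) = Φ(1.806) = 0.9645.

Power ≈ 0.965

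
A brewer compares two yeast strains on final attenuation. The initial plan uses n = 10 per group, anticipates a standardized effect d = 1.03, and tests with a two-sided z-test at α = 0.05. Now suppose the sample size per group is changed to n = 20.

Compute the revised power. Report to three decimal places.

With n = 20 per group: δ = d·√(n/2) = 1.03 × √(20/2) = 3.2571. Critical value z_{0.025} = 1.960.
Revised power = Φ(δ − 1.960) + Φ(−δ − 1.960) = Φ(1.297) + Φ(-5.217) = 0.9027 + 0.0000 = 0.9027.

Power ≈ 0.903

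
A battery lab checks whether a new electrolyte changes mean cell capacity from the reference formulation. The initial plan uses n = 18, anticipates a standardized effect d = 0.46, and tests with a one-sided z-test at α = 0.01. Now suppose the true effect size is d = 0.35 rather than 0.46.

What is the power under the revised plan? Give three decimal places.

With d = 0.35: δ = d·√n = 0.35 × √18 = 1.4849. Critical value z_{0.01} = 2.326.
Revised power = Φ(δ − 2.326) = Φ(-0.841) = 0.2001.

Power ≈ 0.200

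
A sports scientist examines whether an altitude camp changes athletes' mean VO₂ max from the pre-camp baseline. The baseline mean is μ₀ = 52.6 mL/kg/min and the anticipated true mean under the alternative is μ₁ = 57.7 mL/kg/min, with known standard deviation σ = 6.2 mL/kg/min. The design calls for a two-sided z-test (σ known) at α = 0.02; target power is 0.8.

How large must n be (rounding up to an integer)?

n = 15

Standardized effect: d = |μ₁ − μ₀| / σ = |57.7 − 52.6| / 6.2 = 0.8226
Set Φ(δ − 2.326) = 0.8; then δ − 2.326 = Φ⁻¹(0.8) = 0.842, giving δ = 3.168.
(For δ > 0 the lower-tail rejection region contributes negligibly to power, so the one-term inversion is standard.)
δ = d·√n ⇒ n = (δ/d)² = (3.168 / 0.8226)² = 14.83.
Rounding up, n = 15.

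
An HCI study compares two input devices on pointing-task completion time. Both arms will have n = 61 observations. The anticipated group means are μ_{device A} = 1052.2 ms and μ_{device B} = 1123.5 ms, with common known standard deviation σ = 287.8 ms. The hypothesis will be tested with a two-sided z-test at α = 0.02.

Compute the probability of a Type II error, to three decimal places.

Standardized effect: d = |μ_{device A} − μ_{device B}| / σ = |1052.2 − 1123.5| / 287.8 = 0.2477
Noncentrality parameter: δ = d·√(n/2) = 0.2477 × √(61/2) = 1.3682
Two-sided α = 0.02 → critical value z_{0.01} = 2.326.
Power = Φ(δ − 2.326) + Φ(−δ − 2.326) = Φ(-0.958) + Φ(-3.695) = 0.1690 + 0.0001 = 0.1691.
Type II error: β = 1 − power = 1 − 0.1691 = 0.8309.

β ≈ 0.831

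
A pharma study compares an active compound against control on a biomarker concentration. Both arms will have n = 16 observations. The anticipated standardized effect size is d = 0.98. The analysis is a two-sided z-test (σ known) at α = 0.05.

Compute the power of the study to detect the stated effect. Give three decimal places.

Noncentrality parameter: δ = d·√(n/2) = 0.98 × √(16/2) = 2.7719
Critical value for a two-sided test at α = 0.05: z_{α/2} = 1.960.
Power = Φ(δ − 1.960) + Φ(−δ − 1.960) = Φ(0.812) + Φ(-4.732) = 0.7916 + 0.0000 = 0.7916.

Power ≈ 0.792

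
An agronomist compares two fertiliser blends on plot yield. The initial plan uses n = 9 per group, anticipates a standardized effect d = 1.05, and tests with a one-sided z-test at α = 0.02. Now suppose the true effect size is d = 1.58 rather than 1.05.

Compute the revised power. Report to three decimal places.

With d = 1.58: δ = d·√(n/2) = 1.58 × √(9/2) = 3.3517. Critical value z_{0.02} = 2.054.
Revised power = P(Z > 2.054 − δ) = Φ(1.298) = 0.9028.

Power ≈ 0.903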